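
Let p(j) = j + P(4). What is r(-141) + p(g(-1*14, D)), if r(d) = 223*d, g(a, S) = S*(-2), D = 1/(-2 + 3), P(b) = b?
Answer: -31441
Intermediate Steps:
D = 1 (D = 1/1 = 1)
g(a, S) = -2*S
p(j) = 4 + j (p(j) = j + 4 = 4 + j)
r(-141) + p(g(-1*14, D)) = 223*(-141) + (4 - 2*1) = -31443 + (4 - 2) = -31443 + 2 = -31441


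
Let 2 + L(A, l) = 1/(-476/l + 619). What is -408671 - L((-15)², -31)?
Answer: -8036475916/19665 ≈ -4.0867e+5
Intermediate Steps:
L(A, l) = -2 + 1/(619 - 476/l) (L(A, l) = -2 + 1/(-476/l + 619) = -2 + 1/(619 - 476/l))
-408671 - L((-15)², -31) = -408671 - (952 - 1237*(-31))/(-476 + 619*(-31)) = -408671 - (952 + 38347)/(-476 - 19189) = -408671 - 39299/(-19665) = -408671 - (-1)*39299/19665 = -408671 - 1*(-39299/19665) = -408671 + 39299/19665 = -8036475916/19665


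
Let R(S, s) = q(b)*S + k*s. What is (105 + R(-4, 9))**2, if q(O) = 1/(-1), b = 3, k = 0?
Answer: 11881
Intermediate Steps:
q(O) = -1
R(S, s) = -S (R(S, s) = -S + 0*s = -S + 0 = -S)
(105 + R(-4, 9))**2 = (105 - 1*(-4))**2 = (105 + 4)**2 = 109**2 = 11881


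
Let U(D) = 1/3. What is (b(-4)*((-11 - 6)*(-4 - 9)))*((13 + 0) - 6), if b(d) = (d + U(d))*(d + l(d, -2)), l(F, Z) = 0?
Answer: 68068/3 ≈ 22689.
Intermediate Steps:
U(D) = 1/3
b(d) = d*(1/3 + d) (b(d) = (d + 1/3)*(d + 0) = (1/3 + d)*d = d*(1/3 + d))
(b(-4)*((-11 - 6)*(-4 - 9)))*((13 + 0) - 6) = ((-4*(1/3 - 4))*((-11 - 6)*(-4 - 9)))*((13 + 0) - 6) = ((-4*(-11/3))*(-17*(-13)))*(13 - 6) = ((44/3)*221)*7 = (9724/3)*7 = 68068/3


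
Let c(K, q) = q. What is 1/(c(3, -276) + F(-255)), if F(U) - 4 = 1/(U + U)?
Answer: -510/138721 ≈ -0.0036764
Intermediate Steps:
F(U) = 4 + 1/(2*U) (F(U) = 4 + 1/(U + U) = 4 + 1/(2*U))
1/(c(3, -276) + F(-255)) = 1/(-276 + (4 + (1/2)/(-255))) = 1/(-276 + (4 + (1/2)*(-1/255))) = 1/(-276 + (4 - 1/510)) = 1/(-276 + 2039/510) = 1/(-138721/510) = -510/138721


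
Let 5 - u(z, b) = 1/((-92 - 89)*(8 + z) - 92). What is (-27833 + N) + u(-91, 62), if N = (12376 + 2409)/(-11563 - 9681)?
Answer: -8827099971871/317194164 ≈ -27829.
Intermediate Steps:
N = -14785/21244 (N = 14785/(-21244) = 14785*(-1/21244) = -14785/21244 ≈ -0.69596)
u(z, b) = 5 - 1/(-1540 - 181*z) (u(z, b) = 5 - 1/((-92 - 89)*(8 + z) - 92) = 5 - 1/(-181*(8 + z) - 92) = 5 - 1/((-1448 - 181*z) - 92) = 5 - 1/(-1540 - 181*z))
(-27833 + N) + u(-91, 62) = (-27833 - 14785/21244) + (7701 + 905*(-91))/(1540 + 181*(-91)) = -591299037/21244 + (7701 - 82355)/(1540 - 16471) = -591299037/21244 - 74654/(-14931) = -591299037/21244 - 1/14931*(-74654) = -591299037/21244 + 74654/14931 = -8827099971871/317194164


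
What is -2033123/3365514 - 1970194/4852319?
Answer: -16496076851953/16330547526966 ≈ -1.0101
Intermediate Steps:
-2033123/3365514 - 1970194/4852319 = -16496076851953/16330547526966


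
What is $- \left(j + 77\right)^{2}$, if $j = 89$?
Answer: $-27556$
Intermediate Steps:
$- \left(j + 77\right)^{2} = - \left(89 + 77\right)^{2} = - 166^{2} = \left(-1\right) 27556 = -27556$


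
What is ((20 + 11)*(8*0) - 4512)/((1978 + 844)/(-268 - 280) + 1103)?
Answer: -1236288/300811 ≈ -4.1098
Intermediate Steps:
((20 + 11)*(8*0) - 4512)/((1978 + 844)/(-268 - 280) + 1103) = (31*0 - 4512)/(2822/(-548) + 1103) = (0 - 4512)/(2822*(-1/548) + 1103) = -4512/(-1411/274 + 1103) = -4512/300811/274 = -4512*274/300811 = -1236288/300811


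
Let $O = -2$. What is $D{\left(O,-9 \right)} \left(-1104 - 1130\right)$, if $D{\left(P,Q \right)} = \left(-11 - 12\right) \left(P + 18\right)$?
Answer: $822112$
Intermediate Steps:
$D{\left(P,Q \right)} = -414 - 23 P$ ($D{\left(P,Q \right)} = - 23 \left(18 + P\right) = -414 - 23 P$)
$D{\left(O,-9 \right)} \left(-1104 - 1130\right) = \left(-414 - -46\right) \left(-1104 - 1130\right) = \left(-414 + 46\right) \left(-2234\right) = \left(-368\right) \left(-2234\right) = 822112$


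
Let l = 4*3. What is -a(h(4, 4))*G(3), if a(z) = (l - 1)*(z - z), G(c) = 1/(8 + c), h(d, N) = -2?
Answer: 0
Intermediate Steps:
l = 12
a(z) = 0 (a(z) = (12 - 1)*(z - z) = 11*0 = 0)
-a(h(4, 4))*G(3) = -0/(8 + 3) = -0/11 = -1*0 = 0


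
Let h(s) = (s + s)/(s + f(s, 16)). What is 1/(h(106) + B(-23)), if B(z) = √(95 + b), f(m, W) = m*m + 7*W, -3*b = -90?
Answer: -607062/4099804889 + 163992645*√5/4099804889 ≈ 0.089295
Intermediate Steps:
b = 30 (b = -⅓*(-90) = 30)
f(m, W) = m² + 7*W
B(z) = 5*√5 (B(z) = √(95 + 30) = √125 = 5*√5)
h(s) = 2*s/(112 + s + s²) (h(s) = (s + s)/(s + (s² + 7*16)) = (2*s)/(s + (s² + 112)) = (2*s)/(s + (112 + s²)) = (2*s)/(112 + s + s²) = 2*s/(112 + s + s²))
1/(h(106) + B(-23)) = 1/(2*106/(112 + 106 + 106²) + 5*√5) = 1/(2*106/(112 + 106 + 11236) + 5*√5) = 1/(2*106/11454 + 5*√5) = 1/(2*106*(1/11454) + 5*√5) = 1/(106/5727 + 5*√5)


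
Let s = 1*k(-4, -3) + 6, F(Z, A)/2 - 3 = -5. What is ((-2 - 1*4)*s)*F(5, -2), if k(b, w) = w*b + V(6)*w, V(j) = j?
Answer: 0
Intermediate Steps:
F(Z, A) = -4 (F(Z, A) = 6 + 2*(-5) = 6 - 10 = -4)
k(b, w) = 6*w + b*w (k(b, w) = w*b + 6*w = b*w + 6*w = 6*w + b*w)
s = 0 (s = 1*(-3*(6 - 4)) + 6 = 1*(-3*2) + 6 = 1*(-6) + 6 = -6 + 6 = 0)
((-2 - 1*4)*s)*F(5, -2) = ((-2 - 1*4)*0)*(-4) = ((-2 - 4)*0)*(-4) = -6*0*(-4) = 0*(-4) = 0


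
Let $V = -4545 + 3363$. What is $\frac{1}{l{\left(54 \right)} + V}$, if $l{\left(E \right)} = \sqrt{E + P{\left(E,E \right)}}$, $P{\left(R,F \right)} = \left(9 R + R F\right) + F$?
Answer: $- \frac{197}{232269} - \frac{\sqrt{390}}{464538} \approx -0.00089067$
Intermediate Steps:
$V = -1182$
$P{\left(R,F \right)} = F + 9 R + F R$ ($P{\left(R,F \right)} = \left(9 R + F R\right) + F = F + 9 R + F R$)
$l{\left(E \right)} = \sqrt{E^{2} + 11 E}$ ($l{\left(E \right)} = \sqrt{E + \left(E + 9 E + E E\right)} = \sqrt{E + \left(E + 9 E + E^{2}\right)} = \sqrt{E + \left(E^{2} + 10 E\right)} = \sqrt{E^{2} + 11 E}$)
$\frac{1}{l{\left(54 \right)} + V} = \frac{1}{\sqrt{54 \left(11 + 54\right)} - 1182} = \frac{1}{\sqrt{54 \cdot 65} - 1182} = \frac{1}{\sqrt{3510} - 1182} = \frac{1}{3 \sqrt{390} - 1182} = \frac{1}{-1182 + 3 \sqrt{390}}$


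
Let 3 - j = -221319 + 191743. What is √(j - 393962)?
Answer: 3*I*√40487 ≈ 603.64*I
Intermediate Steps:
j = 29579 (j = 3 - (-221319 + 191743) = 3 - 1*(-29576) = 3 + 29576 = 29579)
√(j - 393962) = √(29579 - 393962) = √(-364383) = 3*I*√40487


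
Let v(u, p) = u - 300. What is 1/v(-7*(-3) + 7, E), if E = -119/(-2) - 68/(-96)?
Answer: -1/272 ≈ -0.0036765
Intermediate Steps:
E = 1445/24 (E = -119*(-½) - 68*(-1/96) = 119/2 + 17/24 = 1445/24 ≈ 60.208)
v(u, p) = -300 + u
1/v(-7*(-3) + 7, E) = 1/(-300 + (-7*(-3) + 7)) = 1/(-300 + (21 + 7)) = 1/(-300 + 28) = 1/(-272) = -1/272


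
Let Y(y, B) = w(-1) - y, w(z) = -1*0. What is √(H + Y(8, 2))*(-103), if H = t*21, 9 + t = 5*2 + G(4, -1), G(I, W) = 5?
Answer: -103*√118 ≈ -1118.9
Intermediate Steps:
w(z) = 0
Y(y, B) = -y (Y(y, B) = 0 - y = -y)
t = 6 (t = -9 + (5*2 + 5) = -9 + (10 + 5) = -9 + 15 = 6)
H = 126 (H = 6*21 = 126)
√(H + Y(8, 2))*(-103) = √(126 - 1*8)*(-103) = √(126 - 8)*(-103) = √118*(-103) = -103*√118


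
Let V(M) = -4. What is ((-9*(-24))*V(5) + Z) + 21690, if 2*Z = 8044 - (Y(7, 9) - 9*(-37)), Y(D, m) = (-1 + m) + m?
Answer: 24673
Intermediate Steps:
Y(D, m) = -1 + 2*m
Z = 3847 (Z = (8044 - ((-1 + 2*9) - 9*(-37)))/2 = (8044 - ((-1 + 18) + 333))/2 = (8044 - (17 + 333))/2 = (8044 - 1*350)/2 = (8044 - 350)/2 = (½)*7694 = 3847)
((-9*(-24))*V(5) + Z) + 21690 = (-9*(-24)*(-4) + 3847) + 21690 = (216*(-4) + 3847) + 21690 = (-864 + 3847) + 21690 = 2983 + 21690 = 24673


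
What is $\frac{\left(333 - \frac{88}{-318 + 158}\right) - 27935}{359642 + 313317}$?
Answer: $- \frac{552029}{13459180} \approx -0.041015$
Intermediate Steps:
$\frac{\left(333 - \frac{88}{-318 + 158}\right) - 27935}{359642 + 313317} = \frac{\left(333 - \frac{88}{-160}\right) - 27935}{672959} = \left(\left(333 - - \frac{11}{20}\right) - 27935\right) \frac{1}{672959} = \left(\left(333 + \frac{11}{20}\right) - 27935\right) \frac{1}{672959} = \left(\frac{6671}{20} - 27935\right) \frac{1}{672959} = \left(- \frac{552029}{20}\right) \frac{1}{672959} = - \frac{552029}{13459180}$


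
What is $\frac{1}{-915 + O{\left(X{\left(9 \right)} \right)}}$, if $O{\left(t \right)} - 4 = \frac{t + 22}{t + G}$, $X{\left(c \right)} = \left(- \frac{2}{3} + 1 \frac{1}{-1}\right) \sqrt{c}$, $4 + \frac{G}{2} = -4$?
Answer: $- \frac{21}{19148} \approx -0.0010967$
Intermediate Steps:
$G = -16$ ($G = -8 + 2 \left(-4\right) = -8 - 8 = -16$)
$X{\left(c \right)} = - \frac{5 \sqrt{c}}{3}$ ($X{\left(c \right)} = \left(\left(-2\right) \frac{1}{3} + 1 \left(-1\right)\right) \sqrt{c} = \left(- \frac{2}{3} - 1\right) \sqrt{c} = - \frac{5 \sqrt{c}}{3}$)
$O{\left(t \right)} = 4 + \frac{22 + t}{-16 + t}$ ($O{\left(t \right)} = 4 + \frac{t + 22}{t - 16} = 4 + \frac{22 + t}{-16 + t}$)
$\frac{1}{-915 + O{\left(X{\left(9 \right)} \right)}} = \frac{1}{-915 + \frac{-42 + 5 \left(- \frac{5 \sqrt{9}}{3}\right)}{-16 - \frac{5 \sqrt{9}}{3}}} = \frac{1}{-915 + \frac{-42 + 5 \left(\left(- \frac{5}{3}\right) 3\right)}{-16 - 5}} = \frac{1}{-915 + \frac{-42 + 5 \left(-5\right)}{-16 - 5}} = \frac{1}{-915 + \frac{-42 - 25}{-21}} = \frac{1}{-915 - - \frac{67}{21}} = \frac{1}{-915 + \frac{67}{21}} = \frac{1}{- \frac{19148}{21}} = - \frac{21}{19148}$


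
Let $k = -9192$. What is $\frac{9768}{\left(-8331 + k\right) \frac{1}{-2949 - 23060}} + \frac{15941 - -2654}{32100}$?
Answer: $\frac{16475799223}{1136340} \approx 14499.0$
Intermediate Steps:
$\frac{9768}{\left(-8331 + k\right) \frac{1}{-2949 - 23060}} + \frac{15941 - -2654}{32100} = \frac{9768}{\left(-8331 - 9192\right) \frac{1}{-2949 - 23060}} + \frac{15941 - -2654}{32100} = \frac{9768}{\left(-17523\right) \frac{1}{-26009}} + \left(15941 + 2654\right) \frac{1}{32100} = \frac{9768}{\left(-17523\right) \left(- \frac{1}{26009}\right)} + 18595 \cdot \frac{1}{32100} = \frac{9768}{\frac{17523}{26009}} + \frac{3719}{6420} = 9768 \cdot \frac{26009}{17523} + \frac{3719}{6420} = \frac{7698664}{531} + \frac{3719}{6420} = \frac{16475799223}{1136340}$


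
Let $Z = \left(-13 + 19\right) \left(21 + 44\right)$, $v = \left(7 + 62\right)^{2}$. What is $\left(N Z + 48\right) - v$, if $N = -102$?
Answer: $-44493$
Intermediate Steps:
$v = 4761$ ($v = 69^{2} = 4761$)
$Z = 390$ ($Z = 6 \cdot 65 = 390$)
$\left(N Z + 48\right) - v = \left(\left(-102\right) 390 + 48\right) - 4761 = \left(-39780 + 48\right) - 4761 = -39732 - 4761 = -44493$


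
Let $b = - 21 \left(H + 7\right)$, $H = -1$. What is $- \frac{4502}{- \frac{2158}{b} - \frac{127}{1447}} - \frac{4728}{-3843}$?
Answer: $- \frac{261641559635}{994896336} \approx -262.98$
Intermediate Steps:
$b = -126$ ($b = - 21 \left(-1 + 7\right) = \left(-21\right) 6 = -126$)
$- \frac{4502}{- \frac{2158}{b} - \frac{127}{1447}} - \frac{4728}{-3843} = - \frac{4502}{- \frac{2158}{-126} - \frac{127}{1447}} - \frac{4728}{-3843} = - \frac{4502}{\left(-2158\right) \left(- \frac{1}{126}\right) - \frac{127}{1447}} - - \frac{1576}{1281} = - \frac{4502}{\frac{1079}{63} - \frac{127}{1447}} + \frac{1576}{1281} = - \frac{4502}{\frac{1553312}{91161}} + \frac{1576}{1281} = \left(-4502\right) \frac{91161}{1553312} + \frac{1576}{1281} = - \frac{205203411}{776656} + \frac{1576}{1281} = - \frac{261641559635}{994896336}$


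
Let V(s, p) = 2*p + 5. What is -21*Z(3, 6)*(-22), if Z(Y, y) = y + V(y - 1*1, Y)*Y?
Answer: 18018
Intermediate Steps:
V(s, p) = 5 + 2*p
Z(Y, y) = y + Y*(5 + 2*Y) (Z(Y, y) = y + (5 + 2*Y)*Y = y + Y*(5 + 2*Y))
-21*Z(3, 6)*(-22) = -21*(6 + 3*(5 + 2*3))*(-22) = -21*(6 + 3*(5 + 6))*(-22) = -21*(6 + 3*11)*(-22) = -21*(6 + 33)*(-22) = -21*39*(-22) = -819*(-22) = 18018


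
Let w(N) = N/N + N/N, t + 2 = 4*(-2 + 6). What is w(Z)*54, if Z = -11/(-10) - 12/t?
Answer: 108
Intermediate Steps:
t = 14 (t = -2 + 4*(-2 + 6) = -2 + 4*4 = -2 + 16 = 14)
Z = 17/70 (Z = -11/(-10) - 12/14 = -11*(-⅒) - 12*1/14 = 11/10 - 6/7 = 17/70 ≈ 0.24286)
w(N) = 2 (w(N) = 1 + 1 = 2)
w(Z)*54 = 2*54 = 108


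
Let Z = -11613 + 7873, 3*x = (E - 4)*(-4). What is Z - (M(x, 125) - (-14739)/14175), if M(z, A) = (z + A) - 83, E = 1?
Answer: -17893763/4725 ≈ -3787.0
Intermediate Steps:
x = 4 (x = ((1 - 4)*(-4))/3 = (-3*(-4))/3 = (⅓)*12 = 4)
M(z, A) = -83 + A + z (M(z, A) = (A + z) - 83 = -83 + A + z)
Z = -3740
Z - (M(x, 125) - (-14739)/14175) = -3740 - ((-83 + 125 + 4) - (-14739)/14175) = -3740 - (46 - (-14739)/14175) = -3740 - (46 - 1*(-4913/4725)) = -3740 - (46 + 4913/4725) = -3740 - 1*222263/4725 = -3740 - 222263/4725 = -17893763/4725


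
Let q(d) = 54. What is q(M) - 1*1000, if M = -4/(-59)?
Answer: -946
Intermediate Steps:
M = 4/59 (M = -4*(-1/59) = 4/59 ≈ 0.067797)
q(M) - 1*1000 = 54 - 1*1000 = 54 - 1000 = -946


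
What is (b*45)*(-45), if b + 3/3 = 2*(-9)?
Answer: 38475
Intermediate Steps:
b = -19 (b = -1 + 2*(-9) = -1 - 18 = -19)
(b*45)*(-45) = -19*45*(-45) = -855*(-45) = 38475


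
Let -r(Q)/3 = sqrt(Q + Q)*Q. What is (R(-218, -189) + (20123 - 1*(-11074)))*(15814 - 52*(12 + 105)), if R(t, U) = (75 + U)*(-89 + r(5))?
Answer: 402267390 + 16638300*sqrt(10) ≈ 4.5488e+8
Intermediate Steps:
r(Q) = -3*sqrt(2)*Q**(3/2) (r(Q) = -3*sqrt(Q + Q)*Q = -3*sqrt(2*Q)*Q = -3*sqrt(2)*sqrt(Q)*Q = -3*sqrt(2)*Q**(3/2))
R(t, U) = (-89 - 15*sqrt(10))*(75 + U) (R(t, U) = (75 + U)*(-89 - 3*sqrt(2)*5**(3/2)) = (75 + U)*(-89 - 3*sqrt(2)*5*sqrt(5)) = (75 + U)*(-89 - 15*sqrt(10)) = (-89 - 15*sqrt(10))*(75 + U))
(R(-218, -189) + (20123 - 1*(-11074)))*(15814 - 52*(12 + 105)) = ((-6675 - 1125*sqrt(10) - 89*(-189) - 15*(-189)*sqrt(10)) + (20123 - 1*(-11074)))*(15814 - 52*(12 + 105)) = ((-6675 - 1125*sqrt(10) + 16821 + 2835*sqrt(10)) + (20123 + 11074))*(15814 - 52*117) = ((10146 + 1710*sqrt(10)) + 31197)*(15814 - 6084) = (41343 + 1710*sqrt(10))*9730 = 402267390 + 16638300*sqrt(10)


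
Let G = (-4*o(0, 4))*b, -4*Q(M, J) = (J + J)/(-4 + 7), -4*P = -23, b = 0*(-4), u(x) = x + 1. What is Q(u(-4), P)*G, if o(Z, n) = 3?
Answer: 0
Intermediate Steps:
u(x) = 1 + x
b = 0
P = 23/4 (P = -¼*(-23) = 23/4 ≈ 5.7500)
Q(M, J) = -J/6 (Q(M, J) = -(J + J)/(4*(-4 + 7)) = -2*J/(4*3) = -J/6)
G = 0 (G = -4*3*0 = -12*0 = 0)
Q(u(-4), P)*G = -⅙*23/4*0 = -23/24*0 = 0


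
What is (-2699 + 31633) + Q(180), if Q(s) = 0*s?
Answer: 28934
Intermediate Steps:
Q(s) = 0
(-2699 + 31633) + Q(180) = (-2699 + 31633) + 0 = 28934 + 0 = 28934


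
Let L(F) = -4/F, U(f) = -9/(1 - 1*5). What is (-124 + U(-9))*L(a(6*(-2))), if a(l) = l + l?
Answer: -487/24 ≈ -20.292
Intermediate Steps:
a(l) = 2*l
U(f) = 9/4 (U(f) = -9/(1 - 5) = -9/(-4) = -9*(-¼) = 9/4)
(-124 + U(-9))*L(a(6*(-2))) = (-124 + 9/4)*(-4/(2*(6*(-2)))) = -(-487)/(2*(-12)) = -(-487)/(-24) = -(-487)*(-1)/24 = -487/4*⅙ = -487/24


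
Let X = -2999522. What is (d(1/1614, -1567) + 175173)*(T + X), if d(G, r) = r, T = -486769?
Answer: -605241035346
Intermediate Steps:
(d(1/1614, -1567) + 175173)*(T + X) = (-1567 + 175173)*(-486769 - 2999522) = 173606*(-3486291) = -605241035346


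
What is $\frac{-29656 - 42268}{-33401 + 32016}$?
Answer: $\frac{71924}{1385} \approx 51.931$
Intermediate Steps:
$\frac{-29656 - 42268}{-33401 + 32016} = - \frac{71924}{-1385} = \left(-71924\right) \left(- \frac{1}{1385}\right) = \frac{71924}{1385}$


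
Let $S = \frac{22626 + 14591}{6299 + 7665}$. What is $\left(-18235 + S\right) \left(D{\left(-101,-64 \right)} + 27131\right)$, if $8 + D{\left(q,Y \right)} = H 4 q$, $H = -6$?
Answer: $- \frac{7522557555681}{13964} \approx -5.3871 \cdot 10^{8}$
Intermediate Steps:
$D{\left(q,Y \right)} = -8 - 24 q$ ($D{\left(q,Y \right)} = -8 + \left(-6\right) 4 q = -8 - 24 q$)
$S = \frac{37217}{13964} \approx 2.6652$
$\left(-18235 + S\right) \left(D{\left(-101,-64 \right)} + 27131\right) = \left(-18235 + \frac{37217}{13964}\right) \left(\left(-8 - -2424\right) + 27131\right) = - \frac{254596323 \left(\left(-8 + 2424\right) + 27131\right)}{13964} = - \frac{254596323 \left(2416 + 27131\right)}{13964} = \left(- \frac{254596323}{13964}\right) 29547 = - \frac{7522557555681}{13964}$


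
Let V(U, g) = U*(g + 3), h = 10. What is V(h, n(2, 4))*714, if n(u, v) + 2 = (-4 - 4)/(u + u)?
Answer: -7140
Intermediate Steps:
n(u, v) = -2 - 4/u (n(u, v) = -2 + (-4 - 4)/(u + u) = -2 - 8*1/(2*u) = -2 - 4/u)
V(U, g) = U*(3 + g)
V(h, n(2, 4))*714 = (10*(3 + (-2 - 4/2)))*714 = (10*(3 + (-2 - 4*½)))*714 = (10*(3 + (-2 - 2)))*714 = (10*(3 - 4))*714 = (10*(-1))*714 = -10*714 = -7140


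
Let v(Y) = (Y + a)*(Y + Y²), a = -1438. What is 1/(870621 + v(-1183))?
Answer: -1/3664089405 ≈ -2.7292e-10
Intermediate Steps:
v(Y) = (-1438 + Y)*(Y + Y²) (v(Y) = (Y - 1438)*(Y + Y²) = (-1438 + Y)*(Y + Y²))
1/(870621 + v(-1183)) = 1/(870621 - 1183*(-1438 + (-1183)² - 1437*(-1183))) = 1/(870621 - 1183*(-1438 + 1399489 + 1699971)) = 1/(870621 - 1183*3098022) = 1/(870621 - 3664960026) = 1/(-3664089405) = -1/3664089405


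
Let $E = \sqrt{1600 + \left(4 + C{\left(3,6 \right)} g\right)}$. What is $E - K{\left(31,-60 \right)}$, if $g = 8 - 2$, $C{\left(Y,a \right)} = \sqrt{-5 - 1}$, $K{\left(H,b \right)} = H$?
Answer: $-31 + \sqrt{1604 + 6 i \sqrt{6}} \approx 9.0504 + 0.18348 i$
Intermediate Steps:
$C{\left(Y,a \right)} = i \sqrt{6}$ ($C{\left(Y,a \right)} = \sqrt{-6} = i \sqrt{6}$)
$g = 6$
$E = \sqrt{1604 + 6 i \sqrt{6}}$ ($E = \sqrt{1600 + \left(4 + i \sqrt{6} \cdot 6\right)} = \sqrt{1600 + \left(4 + 6 i \sqrt{6}\right)} = \sqrt{1604 + 6 i \sqrt{6}} \approx 40.05 + 0.1835 i$)
$E - K{\left(31,-60 \right)} = \sqrt{1604 + 6 i \sqrt{6}} - 31 = -31 + \sqrt{1604 + 6 i \sqrt{6}}$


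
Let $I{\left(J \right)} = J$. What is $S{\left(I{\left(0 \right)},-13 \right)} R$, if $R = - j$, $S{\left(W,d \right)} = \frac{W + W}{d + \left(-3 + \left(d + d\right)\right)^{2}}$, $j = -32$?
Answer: $0$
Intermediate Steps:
$S{\left(W,d \right)} = \frac{2 W}{d + \left(-3 + 2 d\right)^{2}}$
$R = 32$ ($R = \left(-1\right) \left(-32\right) = 32$)
$S{\left(I{\left(0 \right)},-13 \right)} R = 2 \cdot 0 \frac{1}{-13 + \left(-3 + 2 \left(-13\right)\right)^{2}} \cdot 32 = 2 \cdot 0 \frac{1}{-13 + \left(-3 - 26\right)^{2}} \cdot 32 = 2 \cdot 0 \frac{1}{-13 + \left(-29\right)^{2}} \cdot 32 = 2 \cdot 0 \frac{1}{-13 + 841} \cdot 32 = 2 \cdot 0 \cdot \frac{1}{828} \cdot 32 = 0 \cdot 32 = 0$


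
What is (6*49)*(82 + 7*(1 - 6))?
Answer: 13818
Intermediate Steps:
(6*49)*(82 + 7*(1 - 6)) = 294*(82 + 7*(-5)) = 294*(82 - 35) = 294*47 = 13818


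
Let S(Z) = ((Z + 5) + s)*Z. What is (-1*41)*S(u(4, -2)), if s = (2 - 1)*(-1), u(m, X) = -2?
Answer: 164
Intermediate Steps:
s = -1 (s = 1*(-1) = -1)
S(Z) = Z*(4 + Z) (S(Z) = ((Z + 5) - 1)*Z = ((5 + Z) - 1)*Z = (4 + Z)*Z = Z*(4 + Z))
(-1*41)*S(u(4, -2)) = (-1*41)*(-2*(4 - 2)) = -(-82)*2 = -41*(-4) = 164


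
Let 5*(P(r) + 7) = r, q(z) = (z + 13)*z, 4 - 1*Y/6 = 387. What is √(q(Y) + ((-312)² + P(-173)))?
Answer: 7*√2728690/5 ≈ 2312.6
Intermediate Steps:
Y = -2298 (Y = 24 - 6*387 = 24 - 2322 = -2298)
q(z) = z*(13 + z) (q(z) = (13 + z)*z = z*(13 + z))
P(r) = -7 + r/5
√(q(Y) + ((-312)² + P(-173))) = √(-2298*(13 - 2298) + ((-312)² + (-7 + (⅕)*(-173)))) = √(-2298*(-2285) + (97344 + (-7 - 173/5))) = √(5250930 + (97344 - 208/5)) = √(5250930 + 486512/5) = √(26741162/5) = 7*√2728690/5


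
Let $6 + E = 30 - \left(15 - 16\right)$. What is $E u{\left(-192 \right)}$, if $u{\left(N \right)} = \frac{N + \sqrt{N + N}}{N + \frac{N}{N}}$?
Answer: $\frac{4800}{191} - \frac{200 i \sqrt{6}}{191} \approx 25.131 - 2.5649 i$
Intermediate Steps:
$E = 25$ ($E = -6 + \left(30 - \left(15 - 16\right)\right) = -6 + \left(30 - -1\right) = -6 + \left(30 + 1\right) = -6 + 31 = 25$)
$u{\left(N \right)} = \frac{N + \sqrt{2} \sqrt{N}}{1 + N}$ ($u{\left(N \right)} = \frac{N + \sqrt{2 N}}{N + 1} = \frac{N + \sqrt{2} \sqrt{N}}{1 + N}$)
$E u{\left(-192 \right)} = 25 \frac{-192 + \sqrt{2} \sqrt{-192}}{1 - 192} = 25 \frac{-192 + \sqrt{2} \cdot 8 i \sqrt{3}}{-191} = 25 \left(- \frac{-192 + 8 i \sqrt{6}}{191}\right) = 25 \left(\frac{192}{191} - \frac{8 i \sqrt{6}}{191}\right) = \frac{4800}{191} - \frac{200 i \sqrt{6}}{191}$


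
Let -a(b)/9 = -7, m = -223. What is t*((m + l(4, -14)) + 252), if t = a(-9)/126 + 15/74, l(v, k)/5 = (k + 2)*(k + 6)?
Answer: 13234/37 ≈ 357.68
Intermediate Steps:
a(b) = 63 (a(b) = -9*(-7) = 63)
l(v, k) = 5*(2 + k)*(6 + k) (l(v, k) = 5*((k + 2)*(k + 6)) = 5*((2 + k)*(6 + k)) = 5*(2 + k)*(6 + k))
t = 26/37 (t = 63/126 + 15/74 = 63*(1/126) + 15*(1/74) = ½ + 15/74 = 26/37 ≈ 0.70270)
t*((m + l(4, -14)) + 252) = 26*((-223 + (60 + 5*(-14)² + 40*(-14))) + 252)/37 = 26*((-223 + (60 + 5*196 - 560)) + 252)/37 = 26*((-223 + (60 + 980 - 560)) + 252)/37 = 26*((-223 + 480) + 252)/37 = 26*(257 + 252)/37 = (26/37)*509 = 13234/37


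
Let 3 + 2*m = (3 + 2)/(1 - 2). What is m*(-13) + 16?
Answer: 68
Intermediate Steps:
m = -4 (m = -3/2 + ((3 + 2)/(1 - 2))/2 = -3/2 + (5/(-1))/2 = -3/2 + (5*(-1))/2 = -3/2 + (½)*(-5) = -3/2 - 5/2 = -4)
m*(-13) + 16 = -4*(-13) + 16 = 52 + 16 = 68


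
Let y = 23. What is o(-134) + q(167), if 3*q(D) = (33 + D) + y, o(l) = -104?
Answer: -89/3 ≈ -29.667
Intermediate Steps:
q(D) = 56/3 + D/3 (q(D) = ((33 + D) + 23)/3 = (56 + D)/3 = 56/3 + D/3)
o(-134) + q(167) = -104 + (56/3 + (1/3)*167) = -104 + (56/3 + 167/3) = -104 + 223/3 = -89/3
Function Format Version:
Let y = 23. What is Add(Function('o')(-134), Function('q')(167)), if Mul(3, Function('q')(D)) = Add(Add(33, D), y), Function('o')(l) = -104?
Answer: Rational(-89, 3) ≈ -29.667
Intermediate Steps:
Function('q')(D) = Add(Rational(56, 3), Mul(Rational(1, 3), D)) (Function('q')(D) = Mul(Rational(1, 3), Add(Add(33, D), 23)) = Mul(Rational(1, 3), Add(56, D)) = Add(Rational(56, 3), Mul(Rational(1, 3), D)))
Add(Function('o')(-134), Function('q')(167)) = Add(-104, Add(Rational(56, 3), Mul(Rational(1, 3), 167))) = Add(-104, Add(Rational(56, 3), Rational(167, 3))) = Add(-104, Rational(223, 3)) = Rational(-89, 3)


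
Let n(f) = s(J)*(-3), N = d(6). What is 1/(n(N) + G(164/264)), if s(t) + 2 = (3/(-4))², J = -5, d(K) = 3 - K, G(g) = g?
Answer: 528/2605 ≈ 0.20269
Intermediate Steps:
N = -3 (N = 3 - 1*6 = 3 - 6 = -3)
s(t) = -23/16 (s(t) = -2 + (3/(-4))² = -2 + (3*(-¼))² = -2 + (-¾)² = -2 + 9/16 = -23/16)
n(f) = 69/16 (n(f) = -23/16*(-3) = 69/16)
1/(n(N) + G(164/264)) = 1/(69/16 + 164/264) = 1/(69/16 + 164*(1/264)) = 1/(69/16 + 41/66) = 1/(2605/528) = 528/2605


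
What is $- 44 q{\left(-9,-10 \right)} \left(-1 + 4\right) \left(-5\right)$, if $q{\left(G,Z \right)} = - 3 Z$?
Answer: $19800$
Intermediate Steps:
$- 44 q{\left(-9,-10 \right)} \left(-1 + 4\right) \left(-5\right) = - 44 \left(\left(-3\right) \left(-10\right)\right) \left(-1 + 4\right) \left(-5\right) = \left(-44\right) 30 \cdot 3 \left(-5\right) = \left(-1320\right) \left(-15\right) = 19800$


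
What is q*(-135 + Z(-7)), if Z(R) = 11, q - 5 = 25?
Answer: -3720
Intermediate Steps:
q = 30 (q = 5 + 25 = 30)
q*(-135 + Z(-7)) = 30*(-135 + 11) = 30*(-124) = -3720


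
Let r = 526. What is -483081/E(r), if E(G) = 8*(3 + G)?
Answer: -483081/4232 ≈ -114.15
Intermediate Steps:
E(G) = 24 + 8*G
-483081/E(r) = -483081/(24 + 8*526) = -483081/(24 + 4208) = -483081/4232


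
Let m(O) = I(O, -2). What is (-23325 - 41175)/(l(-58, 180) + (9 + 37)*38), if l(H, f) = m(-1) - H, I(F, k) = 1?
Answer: -64500/1807 ≈ -35.695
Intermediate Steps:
m(O) = 1
l(H, f) = 1 - H
(-23325 - 41175)/(l(-58, 180) + (9 + 37)*38) = (-23325 - 41175)/((1 - 1*(-58)) + (9 + 37)*38) = -64500/((1 + 58) + 46*38) = -64500/(59 + 1748) = -64500/1807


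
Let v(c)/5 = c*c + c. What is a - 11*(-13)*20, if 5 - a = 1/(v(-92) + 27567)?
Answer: 198908354/69427 ≈ 2865.0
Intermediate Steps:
v(c) = 5*c + 5*c**2 (v(c) = 5*(c*c + c) = 5*(c**2 + c) = 5*(c + c**2) = 5*c + 5*c**2)
a = 347134/69427 (a = 5 - 1/(5*(-92)*(1 - 92) + 27567) = 5 - 1/(5*(-92)*(-91) + 27567) = 5 - 1/(41860 + 27567) = 5 - 1/69427 = 347134/69427 ≈ 5.0000)
a - 11*(-13)*20 = 347134/69427 - 11*(-13)*20 = 347134/69427 + 143*20 = 347134/69427 + 2860 = 198908354/69427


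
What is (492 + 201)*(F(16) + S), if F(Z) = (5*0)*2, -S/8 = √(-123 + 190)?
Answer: -5544*√67 ≈ -45380.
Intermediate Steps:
S = -8*√67 (S = -8*√(-123 + 190) = -8*√67 ≈ -65.483)
F(Z) = 0 (F(Z) = 0*2 = 0)
(492 + 201)*(F(16) + S) = (492 + 201)*(0 - 8*√67) = 693*(-8*√67) = -5544*√67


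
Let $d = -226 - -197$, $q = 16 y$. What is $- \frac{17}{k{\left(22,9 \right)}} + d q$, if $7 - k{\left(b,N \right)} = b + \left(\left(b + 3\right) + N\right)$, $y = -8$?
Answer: $\frac{181905}{49} \approx 3712.3$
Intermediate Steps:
$k{\left(b,N \right)} = 4 - N - 2 b$ ($k{\left(b,N \right)} = 7 - \left(b + \left(\left(b + 3\right) + N\right)\right) = 7 - \left(b + \left(\left(3 + b\right) + N\right)\right) = 7 - \left(b + \left(3 + N + b\right)\right) = 7 - \left(3 + N + 2 b\right) = 4 - N - 2 b$)
$q = -128$ ($q = 16 \left(-8\right) = -128$)
$d = -29$ ($d = -226 + 197 = -29$)
$- \frac{17}{k{\left(22,9 \right)}} + d q = - \frac{17}{4 - 9 - 44} - -3712 = - \frac{17}{4 - 9 - 44} + 3712 = - \frac{17}{-49} + 3712 = \left(-17\right) \left(- \frac{1}{49}\right) + 3712 = \frac{17}{49} + 3712 = \frac{181905}{49}$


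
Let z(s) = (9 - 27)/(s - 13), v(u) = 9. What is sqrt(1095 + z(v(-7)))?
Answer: sqrt(4398)/2 ≈ 33.159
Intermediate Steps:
z(s) = -18/(-13 + s)
sqrt(1095 + z(v(-7))) = sqrt(1095 - 18/(-13 + 9)) = sqrt(1095 - 18/(-4)) = sqrt(1095 - 18*(-1/4)) = sqrt(1095 + 9/2) = sqrt(2199/2) = sqrt(4398)/2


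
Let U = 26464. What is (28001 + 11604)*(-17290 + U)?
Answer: 363336270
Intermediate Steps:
(28001 + 11604)*(-17290 + U) = (28001 + 11604)*(-17290 + 26464) = 39605*9174 = 363336270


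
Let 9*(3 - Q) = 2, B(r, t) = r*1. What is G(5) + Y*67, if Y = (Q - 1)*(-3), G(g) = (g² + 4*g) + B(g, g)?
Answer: -922/3 ≈ -307.33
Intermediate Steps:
B(r, t) = r
Q = 25/9 (Q = 3 - ⅑*2 = 3 - 2/9 = 25/9 ≈ 2.7778)
G(g) = g² + 5*g (G(g) = (g² + 4*g) + g = g² + 5*g)
Y = -16/3 (Y = (25/9 - 1)*(-3) = (16/9)*(-3) = -16/3 ≈ -5.3333)
G(5) + Y*67 = 5*(5 + 5) - 16/3*67 = 5*10 - 1072/3 = 50 - 1072/3 = -922/3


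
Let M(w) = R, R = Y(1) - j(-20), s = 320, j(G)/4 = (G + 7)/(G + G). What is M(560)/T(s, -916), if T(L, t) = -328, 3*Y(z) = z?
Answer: 29/9840 ≈ 0.0029472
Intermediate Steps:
j(G) = 2*(7 + G)/G (j(G) = 4*((G + 7)/(G + G)) = 4*((7 + G)/((2*G))) = 4*((7 + G)*(1/(2*G))) = 4*((7 + G)/(2*G)) = 2*(7 + G)/G)
Y(z) = z/3
R = -29/30 (R = (⅓)*1 - (2 + 14/(-20)) = ⅓ - (2 + 14*(-1/20)) = ⅓ - (2 - 7/10) = ⅓ - 1*13/10 = ⅓ - 13/10 = -29/30 ≈ -0.96667)
M(w) = -29/30
M(560)/T(s, -916) = -29/30/(-328) = -29/30*(-1/328) = 29/9840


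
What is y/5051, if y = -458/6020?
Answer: -229/15203510 ≈ -1.5062e-5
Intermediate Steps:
y = -229/3010 (y = -458*1/6020 = -229/3010 ≈ -0.076080)
y/5051 = -229/3010/5051 = -229/3010*1/5051 = -229/15203510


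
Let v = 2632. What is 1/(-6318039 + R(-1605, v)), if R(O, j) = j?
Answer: -1/6315407 ≈ -1.5834e-7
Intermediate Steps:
1/(-6318039 + R(-1605, v)) = 1/(-6318039 + 2632) = 1/(-6315407) = -1/6315407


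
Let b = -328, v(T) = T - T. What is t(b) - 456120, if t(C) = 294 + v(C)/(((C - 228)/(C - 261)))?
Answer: -455826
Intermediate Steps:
v(T) = 0
t(C) = 294 (t(C) = 294 + 0/(((C - 228)/(C - 261))) = 294 + 0/(((-228 + C)/(-261 + C))) = 294 + 0*((-261 + C)/(-228 + C)) = 294 + 0 = 294)
t(b) - 456120 = 294 - 456120 = -455826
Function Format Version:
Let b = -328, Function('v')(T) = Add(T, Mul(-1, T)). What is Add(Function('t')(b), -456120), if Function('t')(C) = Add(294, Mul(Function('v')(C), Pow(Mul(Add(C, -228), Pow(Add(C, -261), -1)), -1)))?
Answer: -455826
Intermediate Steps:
Function('v')(T) = 0
Function('t')(C) = 294 (Function('t')(C) = Add(294, Mul(0, Pow(Mul(Add(C, -228), Pow(Add(C, -261), -1)), -1))) = Add(294, Mul(0, Pow(Mul(Add(-228, C), Pow(Add(-261, C), -1)), -1))) = Add(294, Mul(0, Pow(Mul(Pow(Add(-261, C), -1), Add(-228, C)), -1))) = Add(294, Mul(0, Mul(Pow(Add(-228, C), -1), Add(-261, C)))) = Add(294, 0) = 294)
Add(Function('t')(b), -456120) = Add(294, -456120) = -455826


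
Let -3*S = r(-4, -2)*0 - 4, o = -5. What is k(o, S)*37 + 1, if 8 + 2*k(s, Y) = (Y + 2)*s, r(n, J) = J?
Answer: -1366/3 ≈ -455.33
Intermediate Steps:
S = 4/3 (S = -(-2*0 - 4)/3 = -(0 - 4)/3 = -⅓*(-4) = 4/3 ≈ 1.3333)
k(s, Y) = -4 + s*(2 + Y)/2 (k(s, Y) = -4 + ((Y + 2)*s)/2 = -4 + ((2 + Y)*s)/2 = -4 + (s*(2 + Y))/2 = -4 + s*(2 + Y)/2)
k(o, S)*37 + 1 = (-4 - 5 + (½)*(4/3)*(-5))*37 + 1 = (-4 - 5 - 10/3)*37 + 1 = -37/3*37 + 1 = -1369/3 + 1 = -1366/3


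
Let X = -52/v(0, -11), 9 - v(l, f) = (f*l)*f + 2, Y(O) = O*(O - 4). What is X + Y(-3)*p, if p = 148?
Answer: 21704/7 ≈ 3100.6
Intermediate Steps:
Y(O) = O*(-4 + O)
v(l, f) = 7 - l*f² (v(l, f) = 9 - ((f*l)*f + 2) = 9 - (l*f² + 2) = 9 - (2 + l*f²) = 9 + (-2 - l*f²) = 7 - l*f²)
X = -52/7 (X = -52/(7 - 1*0*(-11)²) = -52/(7 - 1*0*121) = -52/(7 + 0) = -52/7 ≈ -7.4286)
X + Y(-3)*p = -52/7 - 3*(-4 - 3)*148 = -52/7 - 3*(-7)*148 = -52/7 + 21*148 = -52/7 + 3108 = 21704/7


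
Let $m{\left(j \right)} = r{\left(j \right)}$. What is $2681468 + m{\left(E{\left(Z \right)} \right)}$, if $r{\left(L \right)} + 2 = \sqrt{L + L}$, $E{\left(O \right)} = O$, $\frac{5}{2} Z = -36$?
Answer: $2681466 + \frac{12 i \sqrt{5}}{5} \approx 2.6815 \cdot 10^{6} + 5.3666 i$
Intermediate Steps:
$Z = - \frac{72}{5}$ ($Z = \frac{2}{5} \left(-36\right) = - \frac{72}{5} \approx -14.4$)
$r{\left(L \right)} = -2 + \sqrt{2} \sqrt{L}$ ($r{\left(L \right)} = -2 + \sqrt{L + L} = -2 + \sqrt{2 L} = -2 + \sqrt{2} \sqrt{L}$)
$m{\left(j \right)} = -2 + \sqrt{2} \sqrt{j}$
$2681468 + m{\left(E{\left(Z \right)} \right)} = 2681468 - \left(2 - \sqrt{2} \sqrt{- \frac{72}{5}}\right) = 2681468 - \left(2 - \sqrt{2} \frac{6 i \sqrt{10}}{5}\right) = 2681468 - \left(2 - \frac{12 i \sqrt{5}}{5}\right) = 2681466 + \frac{12 i \sqrt{5}}{5}$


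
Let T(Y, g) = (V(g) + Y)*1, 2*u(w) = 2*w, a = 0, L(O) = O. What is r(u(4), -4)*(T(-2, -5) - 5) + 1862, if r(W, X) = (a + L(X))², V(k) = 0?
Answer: 1750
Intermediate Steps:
u(w) = w (u(w) = (2*w)/2 = w)
r(W, X) = X² (r(W, X) = (0 + X)² = X²)
T(Y, g) = Y (T(Y, g) = (0 + Y)*1 = Y*1 = Y)
r(u(4), -4)*(T(-2, -5) - 5) + 1862 = (-4)²*(-2 - 5) + 1862 = 16*(-7) + 1862 = -112 + 1862 = 1750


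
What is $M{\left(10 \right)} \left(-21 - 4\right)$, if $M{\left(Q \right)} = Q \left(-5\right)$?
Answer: $1250$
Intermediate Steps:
$M{\left(Q \right)} = - 5 Q$
$M{\left(10 \right)} \left(-21 - 4\right) = \left(-5\right) 10 \left(-21 - 4\right) = \left(-50\right) \left(-25\right) = 1250$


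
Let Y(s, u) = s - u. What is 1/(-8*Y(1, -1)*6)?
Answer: -1/96 ≈ -0.010417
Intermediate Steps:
1/(-8*Y(1, -1)*6) = 1/(-8*(1 - 1*(-1))*6) = 1/(-8*(1 + 1)*6) = 1/(-8*2*6) = 1/(-16*6) = 1/(-96) = -1/96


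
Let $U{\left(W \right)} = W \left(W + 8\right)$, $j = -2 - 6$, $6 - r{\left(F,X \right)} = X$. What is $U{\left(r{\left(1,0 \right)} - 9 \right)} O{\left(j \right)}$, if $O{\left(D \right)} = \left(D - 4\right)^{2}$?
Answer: $-2160$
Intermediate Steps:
$r{\left(F,X \right)} = 6 - X$
$j = -8$ ($j = -2 - 6 = -8$)
$U{\left(W \right)} = W \left(8 + W\right)$
$O{\left(D \right)} = \left(-4 + D\right)^{2}$
$U{\left(r{\left(1,0 \right)} - 9 \right)} O{\left(j \right)} = \left(\left(6 - 0\right) - 9\right) \left(8 + \left(\left(6 - 0\right) - 9\right)\right) \left(-4 - 8\right)^{2} = \left(\left(6 + 0\right) - 9\right) \left(8 + \left(\left(6 + 0\right) - 9\right)\right) \left(-12\right)^{2} = \left(6 - 9\right) \left(8 + \left(6 - 9\right)\right) 144 = - 3 \left(8 - 3\right) 144 = \left(-3\right) 5 \cdot 144 = \left(-15\right) 144 = -2160$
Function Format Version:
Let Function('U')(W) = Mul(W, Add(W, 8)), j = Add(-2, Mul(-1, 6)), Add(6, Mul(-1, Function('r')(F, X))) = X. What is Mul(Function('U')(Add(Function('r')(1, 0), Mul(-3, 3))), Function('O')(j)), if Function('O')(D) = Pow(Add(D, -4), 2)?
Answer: -2160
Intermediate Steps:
Function('r')(F, X) = Add(6, Mul(-1, X))
j = -8 (j = Add(-2, -6) = -8)
Function('U')(W) = Mul(W, Add(8, W))
Function('O')(D) = Pow(Add(-4, D), 2)
Mul(Function('U')(Add(Function('r')(1, 0), Mul(-3, 3))), Function('O')(j)) = Mul(Mul(Add(Add(6, Mul(-1, 0)), Mul(-3, 3)), Add(8, Add(Add(6, Mul(-1, 0)), Mul(-3, 3)))), Pow(Add(-4, -8), 2)) = Mul(Mul(Add(Add(6, 0), -9), Add(8, Add(Add(6, 0), -9))), Pow(-12, 2)) = Mul(Mul(Add(6, -9), Add(8, Add(6, -9))), 144) = Mul(Mul(-3, Add(8, -3)), 144) = Mul(Mul(-3, 5), 144) = Mul(-15, 144) = -2160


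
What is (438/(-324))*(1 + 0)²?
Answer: -73/54 ≈ -1.3519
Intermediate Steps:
(438/(-324))*(1 + 0)² = (438*(-1/324))*1² = -73/54*1 = -73/54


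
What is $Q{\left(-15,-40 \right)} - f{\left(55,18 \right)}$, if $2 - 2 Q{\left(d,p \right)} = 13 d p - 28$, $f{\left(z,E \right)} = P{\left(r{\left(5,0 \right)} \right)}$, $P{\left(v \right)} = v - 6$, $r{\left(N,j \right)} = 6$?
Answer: $-3885$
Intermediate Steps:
$P{\left(v \right)} = -6 + v$
$f{\left(z,E \right)} = 0$ ($f{\left(z,E \right)} = -6 + 6 = 0$)
$Q{\left(d,p \right)} = 15 - \frac{13 d p}{2}$ ($Q{\left(d,p \right)} = 1 - \frac{13 d p - 28}{2} = 1 - \frac{-28 + 13 d p}{2} = 1 - \left(-14 + \frac{13 d p}{2}\right) = 15 - \frac{13 d p}{2}$)
$Q{\left(-15,-40 \right)} - f{\left(55,18 \right)} = \left(15 - \left(- \frac{195}{2}\right) \left(-40\right)\right) - 0 = \left(15 - 3900\right) + 0 = -3885 + 0 = -3885$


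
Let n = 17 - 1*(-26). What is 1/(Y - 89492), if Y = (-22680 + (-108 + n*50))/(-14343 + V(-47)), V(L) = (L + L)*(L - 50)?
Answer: -5225/467575062 ≈ -1.1175e-5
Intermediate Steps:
n = 43 (n = 17 + 26 = 43)
V(L) = 2*L*(-50 + L) (V(L) = (2*L)*(-50 + L) = 2*L*(-50 + L))
Y = 20638/5225 (Y = (-22680 + (-108 + 43*50))/(-14343 + 2*(-47)*(-50 - 47)) = (-22680 + (-108 + 2150))/(-14343 + 2*(-47)*(-97)) = (-22680 + 2042)/(-14343 + 9118) = -20638/(-5225) = -20638*(-1/5225) = 20638/5225 ≈ 3.9499)
1/(Y - 89492) = 1/(20638/5225 - 89492) = 1/(-467575062/5225) = -5225/467575062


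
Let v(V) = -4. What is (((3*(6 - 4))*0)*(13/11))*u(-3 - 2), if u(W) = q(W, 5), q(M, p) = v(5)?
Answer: 0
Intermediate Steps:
q(M, p) = -4
u(W) = -4
(((3*(6 - 4))*0)*(13/11))*u(-3 - 2) = (((3*(6 - 4))*0)*(13/11))*(-4) = (((3*2)*0)*(13*(1/11)))*(-4) = ((6*0)*(13/11))*(-4) = (0*(13/11))*(-4) = 0*(-4) = 0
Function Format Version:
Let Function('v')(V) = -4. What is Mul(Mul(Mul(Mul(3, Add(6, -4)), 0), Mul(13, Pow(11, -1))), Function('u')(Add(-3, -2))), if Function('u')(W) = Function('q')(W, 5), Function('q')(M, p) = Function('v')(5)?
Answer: 0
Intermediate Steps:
Function('q')(M, p) = -4
Function('u')(W) = -4
Mul(Mul(Mul(Mul(3, Add(6, -4)), 0), Mul(13, Pow(11, -1))), Function('u')(Add(-3, -2))) = Mul(Mul(Mul(Mul(3, Add(6, -4)), 0), Mul(13, Pow(11, -1))), -4) = Mul(Mul(Mul(Mul(3, 2), 0), Mul(13, Rational(1, 11))), -4) = Mul(Mul(Mul(6, 0), Rational(13, 11)), -4) = Mul(Mul(0, Rational(13, 11)), -4) = Mul(0, -4) = 0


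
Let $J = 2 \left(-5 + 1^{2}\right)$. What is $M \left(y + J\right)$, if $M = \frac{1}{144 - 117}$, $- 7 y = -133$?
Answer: $\frac{11}{27} \approx 0.40741$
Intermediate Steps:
$y = 19$ ($y = \left(- \frac{1}{7}\right) \left(-133\right) = 19$)
$M = \frac{1}{27} \approx 0.037037$
$J = -8$ ($J = 2 \left(-5 + 1\right) = 2 \left(-4\right) = -8$)
$M \left(y + J\right) = \frac{19 - 8}{27} = \frac{1}{27} \cdot 11 = \frac{11}{27}$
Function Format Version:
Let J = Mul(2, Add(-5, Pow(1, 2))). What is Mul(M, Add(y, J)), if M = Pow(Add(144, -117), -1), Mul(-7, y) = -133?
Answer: Rational(11, 27) ≈ 0.40741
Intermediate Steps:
y = 19 (y = Mul(Rational(-1, 7), -133) = 19)
M = Rational(1, 27) (M = Pow(27, -1) = Rational(1, 27) ≈ 0.037037)
J = -8 (J = Mul(2, Add(-5, 1)) = Mul(2, -4) = -8)
Mul(M, Add(y, J)) = Mul(Rational(1, 27), Add(19, -8)) = Mul(Rational(1, 27), 11) = Rational(11, 27)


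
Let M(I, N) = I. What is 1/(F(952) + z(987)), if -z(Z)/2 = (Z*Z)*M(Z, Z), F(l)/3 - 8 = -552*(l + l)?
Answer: -1/1926162606 ≈ -5.1917e-10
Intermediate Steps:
F(l) = 24 - 3312*l (F(l) = 24 + 3*(-552*(l + l)) = 24 + 3*(-1104*l) = 24 - 3312*l)
z(Z) = -2*Z³ (z(Z) = -2*Z*Z*Z = -2*Z²*Z = -2*Z³)
1/(F(952) + z(987)) = 1/((24 - 3312*952) - 2*987³) = 1/((24 - 3153024) - 2*961504803) = 1/(-3153000 - 1923009606) = 1/(-1926162606) = -1/1926162606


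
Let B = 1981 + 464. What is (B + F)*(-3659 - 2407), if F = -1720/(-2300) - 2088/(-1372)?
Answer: -585566466498/39445 ≈ -1.4845e+7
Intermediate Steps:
B = 2445
F = 89528/39445 (F = -1720*(-1/2300) - 2088*(-1/1372) = 86/115 + 522/343 = 89528/39445 ≈ 2.2697)
(B + F)*(-3659 - 2407) = (2445 + 89528/39445)*(-3659 - 2407) = (96532553/39445)*(-6066) = -585566466498/39445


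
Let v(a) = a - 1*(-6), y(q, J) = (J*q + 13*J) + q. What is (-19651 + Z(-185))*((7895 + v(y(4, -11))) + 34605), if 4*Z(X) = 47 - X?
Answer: -829234539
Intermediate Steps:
y(q, J) = q + 13*J + J*q (y(q, J) = (13*J + J*q) + q = q + 13*J + J*q)
Z(X) = 47/4 - X/4 (Z(X) = (47 - X)/4 = 47/4 - X/4)
v(a) = 6 + a (v(a) = a + 6 = 6 + a)
(-19651 + Z(-185))*((7895 + v(y(4, -11))) + 34605) = (-19651 + (47/4 - ¼*(-185)))*((7895 + (6 + (4 + 13*(-11) - 11*4))) + 34605) = (-19651 + (47/4 + 185/4))*((7895 + (6 + (4 - 143 - 44))) + 34605) = (-19651 + 58)*((7895 + (6 - 183)) + 34605) = -19593*((7895 - 177) + 34605) = -19593*(7718 + 34605) = -19593*42323 = -829234539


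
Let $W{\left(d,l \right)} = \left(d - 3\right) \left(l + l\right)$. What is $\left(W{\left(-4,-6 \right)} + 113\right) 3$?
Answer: $591$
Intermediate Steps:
$W{\left(d,l \right)} = 2 l \left(-3 + d\right)$ ($W{\left(d,l \right)} = \left(-3 + d\right) 2 l = 2 l \left(-3 + d\right)$)
$\left(W{\left(-4,-6 \right)} + 113\right) 3 = \left(2 \left(-6\right) \left(-3 - 4\right) + 113\right) 3 = \left(2 \left(-6\right) \left(-7\right) + 113\right) 3 = \left(84 + 113\right) 3 = 197 \cdot 3 = 591$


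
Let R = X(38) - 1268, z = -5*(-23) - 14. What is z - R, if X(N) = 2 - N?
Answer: 1405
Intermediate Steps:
z = 101 (z = 115 - 14 = 101)
R = -1304 (R = (2 - 1*38) - 1268 = (2 - 38) - 1268 = -36 - 1268 = -1304)
z - R = 101 - 1*(-1304) = 101 + 1304 = 1405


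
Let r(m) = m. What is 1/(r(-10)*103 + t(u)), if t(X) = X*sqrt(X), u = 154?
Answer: 515/1295682 + 77*sqrt(154)/1295682 ≈ 0.0011350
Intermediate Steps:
t(X) = X**(3/2)
1/(r(-10)*103 + t(u)) = 1/(-10*103 + 154**(3/2)) = 1/(-1030 + 154*sqrt(154))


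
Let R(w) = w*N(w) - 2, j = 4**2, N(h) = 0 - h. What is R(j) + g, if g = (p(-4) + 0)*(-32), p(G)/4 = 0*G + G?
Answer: 254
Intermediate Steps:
N(h) = -h
j = 16
R(w) = -2 - w**2 (R(w) = w*(-w) - 2 = -w**2 - 2 = -2 - w**2)
p(G) = 4*G (p(G) = 4*(0*G + G) = 4*(0 + G) = 4*G)
g = 512 (g = (4*(-4) + 0)*(-32) = (-16 + 0)*(-32) = -16*(-32) = 512)
R(j) + g = (-2 - 1*16**2) + 512 = (-2 - 1*256) + 512 = (-2 - 256) + 512 = -258 + 512 = 254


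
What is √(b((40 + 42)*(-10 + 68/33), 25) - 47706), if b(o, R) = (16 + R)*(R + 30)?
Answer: I*√45451 ≈ 213.19*I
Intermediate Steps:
b(o, R) = (16 + R)*(30 + R)
√(b((40 + 42)*(-10 + 68/33), 25) - 47706) = √((480 + 25² + 46*25) - 47706) = √((480 + 625 + 1150) - 47706) = √(2255 - 47706) = √(-45451) = I*√45451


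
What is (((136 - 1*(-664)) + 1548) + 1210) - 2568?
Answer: 990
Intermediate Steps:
(((136 - 1*(-664)) + 1548) + 1210) - 2568 = (((136 + 664) + 1548) + 1210) - 2568 = ((800 + 1548) + 1210) - 2568 = (2348 + 1210) - 2568 = 3558 - 2568 = 990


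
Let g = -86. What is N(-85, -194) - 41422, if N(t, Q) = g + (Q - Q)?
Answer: -41508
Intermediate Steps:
N(t, Q) = -86 (N(t, Q) = -86 + (Q - Q) = -86 + 0 = -86)
N(-85, -194) - 41422 = -86 - 41422 = -41508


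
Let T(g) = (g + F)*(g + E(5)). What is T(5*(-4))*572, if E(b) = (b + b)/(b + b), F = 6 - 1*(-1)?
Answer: 141284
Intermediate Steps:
F = 7 (F = 6 + 1 = 7)
E(b) = 1 (E(b) = (2*b)/((2*b)) = (2*b)*(1/(2*b)) = 1)
T(g) = (1 + g)*(7 + g) (T(g) = (g + 7)*(g + 1) = (7 + g)*(1 + g) = (1 + g)*(7 + g))
T(5*(-4))*572 = (7 + (5*(-4))² + 8*(5*(-4)))*572 = (7 + (-20)² + 8*(-20))*572 = (7 + 400 - 160)*572 = 247*572 = 141284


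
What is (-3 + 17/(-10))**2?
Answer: 2209/100 ≈ 22.090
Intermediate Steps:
(-3 + 17/(-10))**2 = (-3 + 17*(-1/10))**2 = (-3 - 17/10)**2 = (-47/10)**2 = 2209/100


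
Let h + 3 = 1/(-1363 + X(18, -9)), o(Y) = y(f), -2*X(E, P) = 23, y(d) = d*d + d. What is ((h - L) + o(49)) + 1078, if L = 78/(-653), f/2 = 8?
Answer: 2418208775/1795097 ≈ 1347.1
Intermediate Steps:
f = 16 (f = 2*8 = 16)
y(d) = d + d**2 (y(d) = d**2 + d = d + d**2)
X(E, P) = -23/2 (X(E, P) = -1/2*23 = -23/2)
o(Y) = 272 (o(Y) = 16*(1 + 16) = 16*17 = 272)
L = -78/653 (L = 78*(-1/653) = -78/653 ≈ -0.11945)
h = -8249/2749 (h = -3 + 1/(-1363 - 23/2) = -3 + 1/(-2749/2) = -3 - 2/2749 = -8249/2749 ≈ -3.0007)
((h - L) + o(49)) + 1078 = ((-8249/2749 - 1*(-78/653)) + 272) + 1078 = ((-8249/2749 + 78/653) + 272) + 1078 = (-5172175/1795097 + 272) + 1078 = 483094209/1795097 + 1078 = 2418208775/1795097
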